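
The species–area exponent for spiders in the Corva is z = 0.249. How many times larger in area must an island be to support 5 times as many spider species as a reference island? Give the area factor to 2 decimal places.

641.37

(A₂/A₁)^0.249 = 5, so A₂/A₁ = 5^(1/0.249) = 5^4.016
ln(A₂/A₁) = ln 5 / 0.249 = 1.6094 / 0.249 = 6.4636
A₂/A₁ = e^6.4636 ≈ 641.4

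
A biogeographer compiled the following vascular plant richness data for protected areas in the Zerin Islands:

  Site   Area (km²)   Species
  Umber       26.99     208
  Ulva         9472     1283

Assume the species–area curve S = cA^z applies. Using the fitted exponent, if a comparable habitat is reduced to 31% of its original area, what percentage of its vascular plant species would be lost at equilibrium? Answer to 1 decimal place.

30.5%

z = ln(1283/208) / ln(9472/26.99) = 1.8194 / 5.8606 = 0.3104
S_new/S_old = (A_new/A_old)^z = 0.31^0.3104 = exp(0.3104 × -1.1712) = 0.6952
Fraction lost = 1 − 0.6952 = 0.3048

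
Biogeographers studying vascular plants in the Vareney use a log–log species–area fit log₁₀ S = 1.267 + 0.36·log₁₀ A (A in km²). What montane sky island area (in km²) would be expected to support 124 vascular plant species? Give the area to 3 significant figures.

124 = 18.49 × A^0.36  ⇒  A^0.36 = 124/18.49 = 6.705
ln A = ln(6.705) / 0.36 = 1.9029 / 0.36 = 5.2859
A = e^5.2859 ≈ 197.5 km²

198 km²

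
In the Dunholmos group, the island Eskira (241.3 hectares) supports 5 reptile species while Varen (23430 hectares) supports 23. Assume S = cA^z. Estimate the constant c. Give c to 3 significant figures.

z = ln(S₂/S₁) / ln(A₂/A₁) = ln(23/5) / ln(23430/241.3) = 1.5261 / 4.5757 = 0.3335
c = S₁ / A₁^z = 5 / 241.3^0.3335 = 5 / 6.232 = 0.8023

0.802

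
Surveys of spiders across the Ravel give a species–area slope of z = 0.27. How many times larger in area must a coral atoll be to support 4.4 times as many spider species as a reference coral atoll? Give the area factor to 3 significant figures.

242

(A₂/A₁)^0.27 = 4.4, so A₂/A₁ = 4.4^(1/0.27) = 4.4^3.704
ln(A₂/A₁) = ln 4.4 / 0.27 = 1.4816 / 0.27 = 5.4874
A₂/A₁ = e^5.4874 ≈ 241.6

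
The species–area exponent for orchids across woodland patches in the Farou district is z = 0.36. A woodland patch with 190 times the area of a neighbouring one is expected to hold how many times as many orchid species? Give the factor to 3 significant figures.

S₂/S₁ = (A₂/A₁)^z = 190^0.36
ln(S₂/S₁) = 0.36 × ln 190 = 0.36 × 5.2470 = 1.8889
S₂/S₁ = e^1.8889 ≈ 6.612

6.61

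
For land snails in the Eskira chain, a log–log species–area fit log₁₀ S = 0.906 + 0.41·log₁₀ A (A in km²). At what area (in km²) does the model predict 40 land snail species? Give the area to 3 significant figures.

40 = 8.054 × A^0.41  ⇒  A^0.41 = 40/8.054 = 4.967
ln A = ln(4.967) / 0.41 = 1.6027 / 0.41 = 3.9091
A = e^3.9091 ≈ 49.85 km²

49.9 km²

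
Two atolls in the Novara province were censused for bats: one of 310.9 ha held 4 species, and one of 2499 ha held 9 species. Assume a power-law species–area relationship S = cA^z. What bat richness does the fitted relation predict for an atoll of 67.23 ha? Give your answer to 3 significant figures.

2.20

z = ln(9/4) / ln(2499/310.9) = 0.8109 / 2.0842 = 0.3891
c = 4 / 310.9^0.3891 = 4 / 9.329 = 0.4288
S₃ = 0.4288 × 67.23^0.3891 = 0.4288 × 5.141 ≈ 2.204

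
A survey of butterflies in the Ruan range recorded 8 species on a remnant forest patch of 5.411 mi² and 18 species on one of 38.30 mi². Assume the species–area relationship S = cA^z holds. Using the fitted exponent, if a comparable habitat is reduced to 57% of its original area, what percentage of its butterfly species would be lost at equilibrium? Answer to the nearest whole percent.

21%

z = ln(18/8) / ln(38.3/5.411) = 0.8109 / 1.9570 = 0.4144
S_new/S_old = (A_new/A_old)^z = 0.57^0.4144 = exp(0.4144 × -0.5621) = 0.7922
Fraction lost = 1 − 0.7922 = 0.2078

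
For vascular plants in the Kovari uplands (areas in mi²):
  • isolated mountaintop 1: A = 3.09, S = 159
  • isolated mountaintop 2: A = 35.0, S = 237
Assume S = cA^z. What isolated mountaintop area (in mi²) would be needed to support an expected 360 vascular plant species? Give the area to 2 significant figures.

440 mi²

z = ln(237/159) / ln(35/3.09) = 0.3992 / 2.4272 = 0.1645
c = 159 / 3.09^0.1645 = 159 / 1.204 = 132.1
A = (360/132.1)^(1/0.1645) ⇒ ln A = ln(2.726)/0.1645 = 6.0974
A = e^6.0974 ≈ 444.7 mi²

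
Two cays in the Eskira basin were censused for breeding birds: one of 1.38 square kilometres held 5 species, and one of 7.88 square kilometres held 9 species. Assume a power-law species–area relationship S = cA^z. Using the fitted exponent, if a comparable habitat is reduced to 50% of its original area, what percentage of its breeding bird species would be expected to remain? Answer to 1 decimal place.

79.1%

z = ln(9/5) / ln(7.88/1.38) = 0.5878 / 1.7422 = 0.3374
S_new/S_old = (A_new/A_old)^z = 0.5^0.3374 = exp(0.3374 × -0.6931) = 0.7915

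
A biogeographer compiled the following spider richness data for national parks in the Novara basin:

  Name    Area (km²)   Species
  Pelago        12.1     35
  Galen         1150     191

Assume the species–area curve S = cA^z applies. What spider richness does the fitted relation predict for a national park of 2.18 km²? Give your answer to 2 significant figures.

z = ln(191/35) / ln(1150/12.1) = 1.6969 / 4.5543 = 0.3726
c = 35 / 12.1^0.3726 = 35 / 2.532 = 13.82
S₃ = 13.82 × 2.18^0.3726 = 13.82 × 1.337 ≈ 18.48

18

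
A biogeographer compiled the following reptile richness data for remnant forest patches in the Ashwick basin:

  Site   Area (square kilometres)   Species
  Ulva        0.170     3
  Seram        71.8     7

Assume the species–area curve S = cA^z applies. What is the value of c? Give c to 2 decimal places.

3.85

z = ln(S₂/S₁) / ln(A₂/A₁) = ln(7/3) / ln(71.8/0.17) = 0.8473 / 6.0458 = 0.1401
c = S₁ / A₁^z = 3 / 0.17^0.1401 = 3 / 0.7801 = 3.846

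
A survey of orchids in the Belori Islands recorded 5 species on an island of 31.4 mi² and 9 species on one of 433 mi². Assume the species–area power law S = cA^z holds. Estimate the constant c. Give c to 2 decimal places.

z = ln(S₂/S₁) / ln(A₂/A₁) = ln(9/5) / ln(433/31.4) = 0.5878 / 2.6239 = 0.2240
c = S₁ / A₁^z = 5 / 31.4^0.2240 = 5 / 2.164 = 2.31

2.31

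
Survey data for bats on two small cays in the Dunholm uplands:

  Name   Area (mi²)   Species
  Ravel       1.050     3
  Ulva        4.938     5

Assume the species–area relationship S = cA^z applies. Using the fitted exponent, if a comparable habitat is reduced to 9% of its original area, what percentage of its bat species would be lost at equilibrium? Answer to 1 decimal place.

z = ln(5/3) / ln(4.938/1.05) = 0.5108 / 1.5482 = 0.3300
S_new/S_old = (A_new/A_old)^z = 0.09^0.3300 = exp(0.3300 × -2.4079) = 0.4518
Fraction lost = 1 − 0.4518 = 0.5482

54.8%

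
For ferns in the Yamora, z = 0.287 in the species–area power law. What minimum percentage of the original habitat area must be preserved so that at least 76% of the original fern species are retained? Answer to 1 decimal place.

38.4%

Need (A_new/A_old)^0.287 = 0.76, so A_new/A_old = 0.76^(1/0.287) = 0.76^3.484
ln(A_new/A_old) = ln 0.76 / 0.287 = -0.2744 / 0.287 = -0.9562
A_new/A_old = e^-0.9562 ≈ 0.3843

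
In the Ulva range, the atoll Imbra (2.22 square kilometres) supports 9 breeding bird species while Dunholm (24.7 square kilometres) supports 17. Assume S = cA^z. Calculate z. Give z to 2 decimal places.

Taking logs: ln S = ln c + z ln A, so z = (ln S₂ − ln S₁)/(ln A₂ − ln A₁).
z = ln(17/9) / ln(24.7/2.22) = ln(1.889) / ln(11.13) = 0.6360 / 2.4093 = 0.2640

0.26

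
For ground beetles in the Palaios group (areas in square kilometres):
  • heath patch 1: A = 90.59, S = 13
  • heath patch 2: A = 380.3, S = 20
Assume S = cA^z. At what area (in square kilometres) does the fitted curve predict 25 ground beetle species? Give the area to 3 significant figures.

z = ln(20/13) / ln(380.3/90.59) = 0.4308 / 1.4346 = 0.3003
c = 13 / 90.59^0.3003 = 13 / 3.87 = 3.36
A = (25/3.36)^(1/0.3003) ⇒ ln A = ln(7.442)/0.3003 = 6.6841
A = e^6.6841 ≈ 799.6 square kilometres

800 square kilometres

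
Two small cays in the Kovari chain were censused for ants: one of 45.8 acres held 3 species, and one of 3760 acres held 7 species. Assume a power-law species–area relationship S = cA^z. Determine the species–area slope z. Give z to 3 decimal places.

0.192

Taking logs: ln S = ln c + z ln A, so z = (ln S₂ − ln S₁)/(ln A₂ − ln A₁).
z = ln(7/3) / ln(3760/45.8) = ln(2.333) / ln(82.1) = 0.8473 / 4.4079 = 0.1922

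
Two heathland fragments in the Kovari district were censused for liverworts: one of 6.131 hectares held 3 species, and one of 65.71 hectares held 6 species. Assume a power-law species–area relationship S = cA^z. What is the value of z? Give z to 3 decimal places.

Taking logs: ln S = ln c + z ln A, so z = (ln S₂ − ln S₁)/(ln A₂ − ln A₁).
z = ln(6/3) / ln(65.71/6.131) = ln(2) / ln(10.72) = 0.6931 / 2.3719 = 0.2922

0.292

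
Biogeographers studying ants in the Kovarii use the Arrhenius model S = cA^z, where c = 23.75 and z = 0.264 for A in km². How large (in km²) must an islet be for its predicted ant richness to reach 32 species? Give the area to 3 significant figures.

3.09 km²

32 = 23.75 × A^0.264  ⇒  A^0.264 = 32/23.75 = 1.347
ln A = ln(1.347) / 0.264 = 0.2982 / 0.264 = 1.1294
A = e^1.1294 ≈ 3.094 km²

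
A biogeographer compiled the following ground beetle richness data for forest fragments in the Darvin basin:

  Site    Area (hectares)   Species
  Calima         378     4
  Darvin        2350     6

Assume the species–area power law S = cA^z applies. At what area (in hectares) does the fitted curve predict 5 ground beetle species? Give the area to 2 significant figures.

1000 hectares

z = ln(6/4) / ln(2350/378) = 0.4055 / 1.8273 = 0.2219
c = 4 / 378^0.2219 = 4 / 3.732 = 1.072
A = (5/1.072)^(1/0.2219) ⇒ ln A = ln(4.665)/0.2219 = 6.9405
A = e^6.9405 ≈ 1033 hectares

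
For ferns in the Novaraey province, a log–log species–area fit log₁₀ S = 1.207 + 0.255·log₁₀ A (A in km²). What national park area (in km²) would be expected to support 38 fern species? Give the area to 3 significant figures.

29.0 km²

38 = 16.11 × A^0.255  ⇒  A^0.255 = 38/16.11 = 2.359
ln A = ln(2.359) / 0.255 = 0.8584 / 0.255 = 3.3661
A = e^3.3661 ≈ 28.97 km²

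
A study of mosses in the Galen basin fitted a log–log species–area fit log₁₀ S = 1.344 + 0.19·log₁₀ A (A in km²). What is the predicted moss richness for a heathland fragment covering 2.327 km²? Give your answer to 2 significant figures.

26

S = 22.08 × 2.327^0.19 = 22.08 × 1.174 ≈ 25.92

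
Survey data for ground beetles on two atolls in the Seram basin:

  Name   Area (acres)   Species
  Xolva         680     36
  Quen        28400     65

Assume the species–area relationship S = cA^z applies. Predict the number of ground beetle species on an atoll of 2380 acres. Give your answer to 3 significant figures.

z = ln(65/36) / ln(28400/680) = 0.5909 / 3.7321 = 0.1583
c = 36 / 680^0.1583 = 36 / 2.808 = 12.82
S₃ = 12.82 × 2380^0.1583 = 12.82 × 3.424 ≈ 43.9

43.9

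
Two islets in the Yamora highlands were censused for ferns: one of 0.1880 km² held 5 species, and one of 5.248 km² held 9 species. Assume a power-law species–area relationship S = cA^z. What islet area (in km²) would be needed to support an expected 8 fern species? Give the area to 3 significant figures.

2.69 km²

z = ln(9/5) / ln(5.248/0.188) = 0.5878 / 3.3292 = 0.1766
c = 5 / 0.188^0.1766 = 5 / 0.7445 = 6.716
A = (8/6.716)^(1/0.1766) ⇒ ln A = ln(1.191)/0.1766 = 0.9907
A = e^0.9907 ≈ 2.693 km²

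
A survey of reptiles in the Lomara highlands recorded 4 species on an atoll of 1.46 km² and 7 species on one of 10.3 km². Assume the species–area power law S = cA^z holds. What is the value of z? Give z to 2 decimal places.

0.29

Taking logs: ln S = ln c + z ln A, so z = (ln S₂ − ln S₁)/(ln A₂ − ln A₁).
z = ln(7/4) / ln(10.3/1.46) = ln(1.75) / ln(7.055) = 0.5596 / 1.9537 = 0.2864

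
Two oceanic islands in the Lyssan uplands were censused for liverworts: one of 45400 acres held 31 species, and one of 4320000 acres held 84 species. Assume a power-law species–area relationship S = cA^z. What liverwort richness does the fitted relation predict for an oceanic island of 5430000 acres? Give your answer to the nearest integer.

z = ln(84/31) / ln(4320000/45400) = 0.9968 / 4.5555 = 0.2188
c = 31 / 45400^0.2188 = 31 / 10.45 = 2.967
S₃ = 2.967 × 5430000^0.2188 = 2.967 × 29.76 ≈ 88.31

88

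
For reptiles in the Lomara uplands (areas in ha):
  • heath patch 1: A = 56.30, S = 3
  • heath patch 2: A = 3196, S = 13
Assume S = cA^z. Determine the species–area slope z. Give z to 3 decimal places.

Taking logs: ln S = ln c + z ln A, so z = (ln S₂ − ln S₁)/(ln A₂ − ln A₁).
z = ln(13/3) / ln(3196/56.3) = ln(4.333) / ln(56.77) = 1.4663 / 4.0390 = 0.3630

0.363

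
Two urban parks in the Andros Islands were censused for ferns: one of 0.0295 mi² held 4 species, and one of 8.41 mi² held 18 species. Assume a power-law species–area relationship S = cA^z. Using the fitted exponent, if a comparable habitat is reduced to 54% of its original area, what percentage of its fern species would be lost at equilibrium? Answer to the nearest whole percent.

z = ln(18/4) / ln(8.41/0.0295) = 1.5041 / 5.6528 = 0.2661
S_new/S_old = (A_new/A_old)^z = 0.54^0.2661 = exp(0.2661 × -0.6162) = 0.8488
Fraction lost = 1 − 0.8488 = 0.1512

15%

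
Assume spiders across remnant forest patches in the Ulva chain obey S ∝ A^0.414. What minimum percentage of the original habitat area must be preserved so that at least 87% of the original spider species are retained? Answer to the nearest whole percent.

71%

Need (A_new/A_old)^0.414 = 0.87, so A_new/A_old = 0.87^(1/0.414) = 0.87^2.415
ln(A_new/A_old) = ln 0.87 / 0.414 = -0.1393 / 0.414 = -0.3364
A_new/A_old = e^-0.3364 ≈ 0.7144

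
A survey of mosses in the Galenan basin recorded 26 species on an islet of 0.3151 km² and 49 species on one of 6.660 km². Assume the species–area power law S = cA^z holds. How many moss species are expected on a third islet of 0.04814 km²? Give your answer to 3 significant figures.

z = ln(49/26) / ln(6.66/0.3151) = 0.6337 / 3.0510 = 0.2077
c = 26 / 0.3151^0.2077 = 26 / 0.7867 = 33.05
S₃ = 33.05 × 0.04814^0.2077 = 33.05 × 0.5325 ≈ 17.6

17.6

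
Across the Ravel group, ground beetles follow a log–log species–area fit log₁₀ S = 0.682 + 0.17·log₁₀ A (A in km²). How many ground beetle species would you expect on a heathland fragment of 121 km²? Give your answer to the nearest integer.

11 species

S = 4.808 × 121^0.17
ln S = ln 4.808 + 0.17 × ln 121 = 1.5704 + 0.17 × 4.7958 = 2.3856
S = e^2.3856 ≈ 10.87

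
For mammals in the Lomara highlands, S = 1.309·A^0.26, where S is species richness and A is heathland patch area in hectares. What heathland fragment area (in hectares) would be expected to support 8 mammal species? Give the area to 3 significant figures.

8 = 1.309 × A^0.26  ⇒  A^0.26 = 8/1.309 = 6.112
ln A = ln(6.112) / 0.26 = 1.8102 / 0.26 = 6.9622
A = e^6.9622 ≈ 1056 hectares

1060 hectares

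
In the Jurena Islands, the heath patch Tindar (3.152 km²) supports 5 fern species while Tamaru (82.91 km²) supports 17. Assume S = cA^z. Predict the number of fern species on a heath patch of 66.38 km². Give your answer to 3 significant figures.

15.6

z = ln(17/5) / ln(82.91/3.152) = 1.2238 / 3.2697 = 0.3743
c = 5 / 3.152^0.3743 = 5 / 1.537 = 3.254
S₃ = 3.254 × 66.38^0.3743 = 3.254 × 4.808 ≈ 15.64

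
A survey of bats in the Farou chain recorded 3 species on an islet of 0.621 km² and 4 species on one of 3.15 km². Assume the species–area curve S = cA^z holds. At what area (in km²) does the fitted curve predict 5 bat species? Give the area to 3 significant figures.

z = ln(4/3) / ln(3.15/0.621) = 0.2877 / 1.6238 = 0.1772
c = 3 / 0.621^0.1772 = 3 / 0.9191 = 3.264
A = (5/3.264)^(1/0.1772) ⇒ ln A = ln(1.532)/0.1772 = 2.4069
A = e^2.4069 ≈ 11.1 km²

11.1 km²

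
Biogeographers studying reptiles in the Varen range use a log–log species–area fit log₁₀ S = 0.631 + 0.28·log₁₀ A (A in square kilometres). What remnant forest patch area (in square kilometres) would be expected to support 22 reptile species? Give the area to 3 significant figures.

347 square kilometres

22 = 4.276 × A^0.28  ⇒  A^0.28 = 22/4.276 = 5.145
ln A = ln(5.145) / 0.28 = 1.6381 / 0.28 = 5.8504
A = e^5.8504 ≈ 347.4 square kilometres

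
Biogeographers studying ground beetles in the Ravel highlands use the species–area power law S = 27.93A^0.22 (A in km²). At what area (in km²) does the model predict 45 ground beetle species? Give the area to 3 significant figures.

8.74 km²

45 = 27.93 × A^0.22  ⇒  A^0.22 = 45/27.93 = 1.611
ln A = ln(1.611) / 0.22 = 0.4770 / 0.22 = 2.1680
A = e^2.1680 ≈ 8.741 km²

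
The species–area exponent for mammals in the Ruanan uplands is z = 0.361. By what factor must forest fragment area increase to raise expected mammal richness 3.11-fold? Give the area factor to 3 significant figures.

(A₂/A₁)^0.361 = 3.11, so A₂/A₁ = 3.11^(1/0.361) = 3.11^2.77
ln(A₂/A₁) = ln 3.11 / 0.361 = 1.1346 / 0.361 = 3.1430
A₂/A₁ = e^3.1430 ≈ 23.17

23.2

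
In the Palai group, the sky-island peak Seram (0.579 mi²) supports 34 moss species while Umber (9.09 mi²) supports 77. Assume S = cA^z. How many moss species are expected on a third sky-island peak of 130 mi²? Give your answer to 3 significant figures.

170

z = ln(77/34) / ln(9.09/0.579) = 0.8174 / 2.7536 = 0.2969
c = 34 / 0.579^0.2969 = 34 / 0.8503 = 39.99
S₃ = 39.99 × 130^0.2969 = 39.99 × 4.242 ≈ 169.6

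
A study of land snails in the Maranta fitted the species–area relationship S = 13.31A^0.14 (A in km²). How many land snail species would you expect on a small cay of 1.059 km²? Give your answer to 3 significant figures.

S = 13.31 × 1.059^0.14 = 13.31 × 1.008 ≈ 13.42

13.4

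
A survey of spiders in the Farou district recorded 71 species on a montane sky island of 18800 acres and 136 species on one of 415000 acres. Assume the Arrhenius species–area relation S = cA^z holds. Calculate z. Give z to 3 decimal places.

0.210

Taking logs: ln S = ln c + z ln A, so z = (ln S₂ − ln S₁)/(ln A₂ − ln A₁).
z = ln(136/71) / ln(415000/18800) = ln(1.915) / ln(22.07) = 0.6500 / 3.0944 = 0.2100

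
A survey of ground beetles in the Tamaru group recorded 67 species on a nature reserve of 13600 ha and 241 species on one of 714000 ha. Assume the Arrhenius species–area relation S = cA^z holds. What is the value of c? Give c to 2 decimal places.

3.09

z = ln(S₂/S₁) / ln(A₂/A₁) = ln(241/67) / ln(714000/13600) = 1.2801 / 3.9608 = 0.3232
c = S₁ / A₁^z = 67 / 13600^0.3232 = 67 / 21.67 = 3.091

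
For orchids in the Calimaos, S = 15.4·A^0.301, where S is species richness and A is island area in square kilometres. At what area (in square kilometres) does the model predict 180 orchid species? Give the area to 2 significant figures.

3500 square kilometres

180 = 15.4 × A^0.301  ⇒  A^0.301 = 180/15.4 = 11.69
ln A = ln(11.69) / 0.301 = 2.4586 / 0.301 = 8.1681
A = e^8.1681 ≈ 3527 square kilometres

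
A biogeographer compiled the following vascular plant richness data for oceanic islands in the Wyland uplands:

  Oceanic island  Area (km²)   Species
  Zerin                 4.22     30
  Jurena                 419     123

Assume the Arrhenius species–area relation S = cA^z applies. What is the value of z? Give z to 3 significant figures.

0.307

Taking logs: ln S = ln c + z ln A, so z = (ln S₂ − ln S₁)/(ln A₂ − ln A₁).
z = ln(123/30) / ln(419/4.22) = ln(4.1) / ln(99.29) = 1.4110 / 4.5980 = 0.3069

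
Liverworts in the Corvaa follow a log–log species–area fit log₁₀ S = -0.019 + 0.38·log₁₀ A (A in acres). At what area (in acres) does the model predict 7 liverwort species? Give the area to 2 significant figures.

7 = 0.9572 × A^0.38  ⇒  A^0.38 = 7/0.9572 = 7.313
ln A = ln(7.313) / 0.38 = 1.9897 / 0.38 = 5.2359
A = e^5.2359 ≈ 187.9 acres

190 acres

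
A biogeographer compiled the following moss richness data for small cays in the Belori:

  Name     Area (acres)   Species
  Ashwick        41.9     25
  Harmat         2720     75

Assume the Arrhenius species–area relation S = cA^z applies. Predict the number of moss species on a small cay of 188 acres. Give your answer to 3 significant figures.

37.1

z = ln(75/25) / ln(2720/41.9) = 1.0986 / 4.1731 = 0.2633
c = 25 / 41.9^0.2633 = 25 / 2.673 = 9.351
S₃ = 9.351 × 188^0.2633 = 9.351 × 3.969 ≈ 37.12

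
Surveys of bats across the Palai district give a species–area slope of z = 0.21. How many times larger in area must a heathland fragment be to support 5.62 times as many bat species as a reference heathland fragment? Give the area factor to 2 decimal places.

3716.83

(A₂/A₁)^0.21 = 5.62, so A₂/A₁ = 5.62^(1/0.21) = 5.62^4.762
ln(A₂/A₁) = ln 5.62 / 0.21 = 1.7263 / 0.21 = 8.2206
A₂/A₁ = e^8.2206 ≈ 3717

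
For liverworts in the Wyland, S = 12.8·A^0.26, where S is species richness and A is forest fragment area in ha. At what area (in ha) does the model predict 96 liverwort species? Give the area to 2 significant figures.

2300 ha

96 = 12.8 × A^0.26  ⇒  A^0.26 = 96/12.8 = 7.5
ln A = ln(7.5) / 0.26 = 2.0149 / 0.26 = 7.7496
A = e^7.7496 ≈ 2321 ha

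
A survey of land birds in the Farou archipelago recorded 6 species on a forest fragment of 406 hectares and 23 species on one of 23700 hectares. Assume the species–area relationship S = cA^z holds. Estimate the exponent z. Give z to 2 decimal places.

0.33

Taking logs: ln S = ln c + z ln A, so z = (ln S₂ − ln S₁)/(ln A₂ − ln A₁).
z = ln(23/6) / ln(23700/406) = ln(3.833) / ln(58.37) = 1.3437 / 4.0669 = 0.3304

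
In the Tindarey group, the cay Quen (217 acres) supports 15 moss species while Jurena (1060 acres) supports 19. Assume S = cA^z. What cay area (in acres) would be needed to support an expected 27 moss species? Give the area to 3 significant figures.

11200 acres

z = ln(19/15) / ln(1060/217) = 0.2364 / 1.5861 = 0.1490
c = 15 / 217^0.1490 = 15 / 2.23 = 6.728
A = (27/6.728)^(1/0.1490) ⇒ ln A = ln(4.013)/0.1490 = 9.3238
A = e^9.3238 ≈ 11202 acres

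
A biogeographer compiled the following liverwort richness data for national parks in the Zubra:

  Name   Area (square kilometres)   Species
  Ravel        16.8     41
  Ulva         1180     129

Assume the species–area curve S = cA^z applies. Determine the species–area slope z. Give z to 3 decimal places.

Taking logs: ln S = ln c + z ln A, so z = (ln S₂ − ln S₁)/(ln A₂ − ln A₁).
z = ln(129/41) / ln(1180/16.8) = ln(3.146) / ln(70.24) = 1.1462 / 4.2519 = 0.2696

0.270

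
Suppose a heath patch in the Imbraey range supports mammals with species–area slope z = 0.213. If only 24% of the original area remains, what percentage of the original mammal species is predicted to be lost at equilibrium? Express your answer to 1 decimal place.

S_new/S_old = (A_new/A_old)^z = 0.24^0.213
= exp(0.213 × ln 0.24) = exp(0.213 × -1.4271) = exp(-0.3040) ≈ 0.7379
Fraction lost = 1 − 0.7379 = 0.2621

26.2%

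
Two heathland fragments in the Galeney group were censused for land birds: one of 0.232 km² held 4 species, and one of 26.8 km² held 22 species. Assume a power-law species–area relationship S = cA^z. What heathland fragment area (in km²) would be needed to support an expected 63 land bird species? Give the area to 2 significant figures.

500 km²

z = ln(22/4) / ln(26.8/0.232) = 1.7047 / 4.7494 = 0.3589
c = 4 / 0.232^0.3589 = 4 / 0.5919 = 6.758
A = (63/6.758)^(1/0.3589) ⇒ ln A = ln(9.322)/0.3589 = 6.2195
A = e^6.2195 ≈ 502.5 km²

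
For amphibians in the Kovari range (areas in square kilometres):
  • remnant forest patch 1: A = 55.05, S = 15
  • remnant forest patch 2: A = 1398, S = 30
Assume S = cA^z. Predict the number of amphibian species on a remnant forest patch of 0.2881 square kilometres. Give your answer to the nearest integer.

z = ln(30/15) / ln(1398/55.05) = 0.6931 / 3.2346 = 0.2143
c = 15 / 55.05^0.2143 = 15 / 2.361 = 6.354
S₃ = 6.354 × 0.2881^0.2143 = 6.354 × 0.7659 ≈ 4.867

5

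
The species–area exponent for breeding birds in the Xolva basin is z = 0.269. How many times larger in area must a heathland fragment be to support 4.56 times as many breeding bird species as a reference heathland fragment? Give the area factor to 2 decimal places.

281.63

(A₂/A₁)^0.269 = 4.56, so A₂/A₁ = 4.56^(1/0.269) = 4.56^3.717
ln(A₂/A₁) = ln 4.56 / 0.269 = 1.5173 / 0.269 = 5.6406
A₂/A₁ = e^5.6406 ≈ 281.6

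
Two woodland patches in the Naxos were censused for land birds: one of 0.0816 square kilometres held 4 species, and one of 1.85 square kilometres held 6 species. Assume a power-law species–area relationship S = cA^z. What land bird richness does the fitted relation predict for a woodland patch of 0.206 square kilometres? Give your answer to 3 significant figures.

z = ln(6/4) / ln(1.85/0.0816) = 0.4055 / 3.1211 = 0.1299
c = 4 / 0.0816^0.1299 = 4 / 0.7221 = 5.539
S₃ = 5.539 × 0.206^0.1299 = 5.539 × 0.8144 ≈ 4.511

4.51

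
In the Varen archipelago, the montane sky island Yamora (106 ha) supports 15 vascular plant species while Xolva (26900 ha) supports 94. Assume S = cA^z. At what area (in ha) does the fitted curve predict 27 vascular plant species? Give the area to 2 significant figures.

620 ha

z = ln(94/15) / ln(26900/106) = 1.8352 / 5.5364 = 0.3315
c = 15 / 106^0.3315 = 15 / 4.692 = 3.197
A = (27/3.197)^(1/0.3315) ⇒ ln A = ln(8.446)/0.3315 = 6.4366
A = e^6.4366 ≈ 624.3 ha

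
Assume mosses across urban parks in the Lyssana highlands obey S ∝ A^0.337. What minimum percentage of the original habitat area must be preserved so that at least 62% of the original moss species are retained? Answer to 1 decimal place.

24.2%

Need (A_new/A_old)^0.337 = 0.62, so A_new/A_old = 0.62^(1/0.337) = 0.62^2.967
ln(A_new/A_old) = ln 0.62 / 0.337 = -0.4780 / 0.337 = -1.4185
A_new/A_old = e^-1.4185 ≈ 0.2421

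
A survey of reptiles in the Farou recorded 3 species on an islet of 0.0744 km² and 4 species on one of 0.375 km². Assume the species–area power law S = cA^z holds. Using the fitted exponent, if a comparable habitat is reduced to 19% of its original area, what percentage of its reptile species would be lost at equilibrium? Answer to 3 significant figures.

z = ln(4/3) / ln(0.375/0.0744) = 0.2877 / 1.6175 = 0.1779
S_new/S_old = (A_new/A_old)^z = 0.19^0.1779 = exp(0.1779 × -1.6607) = 0.7443
Fraction lost = 1 − 0.7443 = 0.2557

25.6%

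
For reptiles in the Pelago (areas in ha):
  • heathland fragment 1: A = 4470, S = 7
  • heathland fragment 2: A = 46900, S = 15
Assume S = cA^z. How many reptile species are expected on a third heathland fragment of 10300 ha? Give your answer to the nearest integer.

z = ln(15/7) / ln(46900/4470) = 0.7621 / 2.3506 = 0.3242
c = 7 / 4470^0.3242 = 7 / 15.26 = 0.4587
S₃ = 0.4587 × 10300^0.3242 = 0.4587 × 20 ≈ 9.176

9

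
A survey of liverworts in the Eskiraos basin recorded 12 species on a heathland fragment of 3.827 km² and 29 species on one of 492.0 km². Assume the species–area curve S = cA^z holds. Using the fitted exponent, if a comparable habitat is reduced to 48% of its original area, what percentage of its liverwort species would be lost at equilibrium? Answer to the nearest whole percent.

12%

z = ln(29/12) / ln(492/3.827) = 0.8824 / 4.8564 = 0.1817
S_new/S_old = (A_new/A_old)^z = 0.48^0.1817 = exp(0.1817 × -0.7340) = 0.8752
Fraction lost = 1 − 0.8752 = 0.1248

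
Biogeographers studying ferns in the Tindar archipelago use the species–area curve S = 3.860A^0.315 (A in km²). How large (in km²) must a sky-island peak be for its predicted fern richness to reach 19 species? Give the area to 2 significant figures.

19 = 3.86 × A^0.315  ⇒  A^0.315 = 19/3.86 = 4.922
ln A = ln(4.922) / 0.315 = 1.5938 / 0.315 = 5.0596
A = e^5.0596 ≈ 157.5 km²

160 km²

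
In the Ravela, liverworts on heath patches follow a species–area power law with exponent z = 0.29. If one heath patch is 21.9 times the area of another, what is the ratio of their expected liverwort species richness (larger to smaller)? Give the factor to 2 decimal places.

S₂/S₁ = (A₂/A₁)^z = 21.9^0.29
ln(S₂/S₁) = 0.29 × ln 21.9 = 0.29 × 3.0865 = 0.8951
S₂/S₁ = e^0.8951 ≈ 2.448

2.45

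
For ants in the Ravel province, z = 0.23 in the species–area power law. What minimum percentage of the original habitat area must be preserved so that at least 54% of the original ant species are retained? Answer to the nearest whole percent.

7%

Need (A_new/A_old)^0.23 = 0.54, so A_new/A_old = 0.54^(1/0.23) = 0.54^4.348
ln(A_new/A_old) = ln 0.54 / 0.23 = -0.6162 / 0.23 = -2.6791
A_new/A_old = e^-2.6791 ≈ 0.06863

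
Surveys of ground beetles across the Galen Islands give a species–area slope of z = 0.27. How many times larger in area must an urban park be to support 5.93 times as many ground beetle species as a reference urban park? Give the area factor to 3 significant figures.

(A₂/A₁)^0.27 = 5.93, so A₂/A₁ = 5.93^(1/0.27) = 5.93^3.704
ln(A₂/A₁) = ln 5.93 / 0.27 = 1.7800 / 0.27 = 6.5927
A₂/A₁ = e^6.5927 ≈ 729.7

730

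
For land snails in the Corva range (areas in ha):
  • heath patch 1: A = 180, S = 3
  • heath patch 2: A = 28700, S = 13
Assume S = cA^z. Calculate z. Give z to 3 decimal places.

Taking logs: ln S = ln c + z ln A, so z = (ln S₂ − ln S₁)/(ln A₂ − ln A₁).
z = ln(13/3) / ln(28700/180) = ln(4.333) / ln(159.4) = 1.4663 / 5.0717 = 0.2891

0.289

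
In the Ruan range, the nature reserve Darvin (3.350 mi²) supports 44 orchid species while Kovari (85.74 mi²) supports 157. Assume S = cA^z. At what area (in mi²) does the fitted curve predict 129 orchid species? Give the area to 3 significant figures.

52.0 mi²

z = ln(157/44) / ln(85.74/3.35) = 1.2721 / 3.2424 = 0.3923
c = 44 / 3.35^0.3923 = 44 / 1.607 = 27.38
A = (129/27.38)^(1/0.3923) ⇒ ln A = ln(4.711)/0.3923 = 3.9506
A = e^3.9506 ≈ 51.97 mi²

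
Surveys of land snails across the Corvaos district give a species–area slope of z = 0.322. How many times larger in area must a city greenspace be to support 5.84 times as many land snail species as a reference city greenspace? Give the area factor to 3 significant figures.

240

(A₂/A₁)^0.322 = 5.84, so A₂/A₁ = 5.84^(1/0.322) = 5.84^3.106
ln(A₂/A₁) = ln 5.84 / 0.322 = 1.7647 / 0.322 = 5.4805
A₂/A₁ = e^5.4805 ≈ 240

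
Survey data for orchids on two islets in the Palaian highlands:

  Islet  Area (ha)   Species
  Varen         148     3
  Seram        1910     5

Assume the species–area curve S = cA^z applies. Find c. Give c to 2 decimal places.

z = ln(S₂/S₁) / ln(A₂/A₁) = ln(5/3) / ln(1910/148) = 0.5108 / 2.5576 = 0.1997
c = S₁ / A₁^z = 3 / 148^0.1997 = 3 / 2.713 = 1.106

1.11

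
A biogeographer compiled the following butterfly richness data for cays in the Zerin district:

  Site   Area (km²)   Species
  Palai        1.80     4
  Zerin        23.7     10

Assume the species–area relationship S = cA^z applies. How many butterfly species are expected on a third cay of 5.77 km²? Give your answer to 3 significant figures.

z = ln(10/4) / ln(23.7/1.8) = 0.9163 / 2.5777 = 0.3555
c = 4 / 1.8^0.3555 = 4 / 1.232 = 3.246
S₃ = 3.246 × 5.77^0.3555 = 3.246 × 1.865 ≈ 6.052

6.05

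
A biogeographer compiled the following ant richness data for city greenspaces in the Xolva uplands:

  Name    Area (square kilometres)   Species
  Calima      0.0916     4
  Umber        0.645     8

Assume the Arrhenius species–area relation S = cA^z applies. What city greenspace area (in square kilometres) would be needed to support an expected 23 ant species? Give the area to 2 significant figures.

z = ln(8/4) / ln(0.645/0.0916) = 0.6931 / 1.9518 = 0.3551
c = 4 / 0.0916^0.3551 = 4 / 0.4279 = 9.348
A = (23/9.348)^(1/0.3551) ⇒ ln A = ln(2.46)/0.3551 = 2.5352
A = e^2.5352 ≈ 12.62 square kilometres

13 square kilometres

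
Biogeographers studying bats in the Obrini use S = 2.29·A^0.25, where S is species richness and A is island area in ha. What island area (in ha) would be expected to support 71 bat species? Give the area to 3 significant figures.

71 = 2.29 × A^0.25  ⇒  A^0.25 = 71/2.29 = 31
ln A = ln(31) / 0.25 = 3.4341 / 0.25 = 13.7365
A = e^13.7365 ≈ 924041 ha

924000 ha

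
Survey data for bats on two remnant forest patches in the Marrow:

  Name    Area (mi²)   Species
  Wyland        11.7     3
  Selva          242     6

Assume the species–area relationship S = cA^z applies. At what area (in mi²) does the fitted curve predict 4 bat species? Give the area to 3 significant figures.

z = ln(6/3) / ln(242/11.7) = 0.6931 / 3.0293 = 0.2288
c = 3 / 11.7^0.2288 = 3 / 1.756 = 1.709
A = (4/1.709)^(1/0.2288) ⇒ ln A = ln(2.341)/0.2288 = 3.7169
A = e^3.7169 ≈ 41.14 mi²

41.1 mi²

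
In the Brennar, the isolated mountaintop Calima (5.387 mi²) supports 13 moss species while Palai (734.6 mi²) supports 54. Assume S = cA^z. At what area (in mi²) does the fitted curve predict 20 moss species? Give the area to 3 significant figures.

z = ln(54/13) / ln(734.6/5.387) = 1.4240 / 4.9153 = 0.2897
c = 13 / 5.387^0.2897 = 13 / 1.629 = 7.981
A = (20/7.981)^(1/0.2897) ⇒ ln A = ln(2.506)/0.2897 = 3.1709
A = e^3.1709 ≈ 23.83 mi²

23.8 mi²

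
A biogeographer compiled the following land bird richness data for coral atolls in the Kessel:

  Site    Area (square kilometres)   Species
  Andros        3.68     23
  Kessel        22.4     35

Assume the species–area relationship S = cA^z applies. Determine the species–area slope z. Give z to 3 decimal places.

0.232

Taking logs: ln S = ln c + z ln A, so z = (ln S₂ − ln S₁)/(ln A₂ − ln A₁).
z = ln(35/23) / ln(22.4/3.68) = ln(1.522) / ln(6.087) = 0.4199 / 1.8061 = 0.2325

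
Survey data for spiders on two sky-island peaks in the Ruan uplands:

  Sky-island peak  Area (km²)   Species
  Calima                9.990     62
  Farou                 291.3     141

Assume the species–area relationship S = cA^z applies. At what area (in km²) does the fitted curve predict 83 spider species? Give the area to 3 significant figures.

z = ln(141/62) / ln(291.3/9.99) = 0.8216 / 3.3728 = 0.2436
c = 62 / 9.99^0.2436 = 62 / 1.752 = 35.39
A = (83/35.39)^(1/0.2436) ⇒ ln A = ln(2.345)/0.2436 = 3.4990
A = e^3.4990 ≈ 33.08 km²

33.1 km²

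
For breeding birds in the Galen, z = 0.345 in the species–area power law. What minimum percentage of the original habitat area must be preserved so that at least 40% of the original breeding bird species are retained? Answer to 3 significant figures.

7.02%

Need (A_new/A_old)^0.345 = 0.4, so A_new/A_old = 0.4^(1/0.345) = 0.4^2.899
ln(A_new/A_old) = ln 0.4 / 0.345 = -0.9163 / 0.345 = -2.6559
A_new/A_old = e^-2.6559 ≈ 0.07023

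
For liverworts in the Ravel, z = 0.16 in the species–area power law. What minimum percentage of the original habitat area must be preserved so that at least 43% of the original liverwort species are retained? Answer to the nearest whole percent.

1%

Need (A_new/A_old)^0.16 = 0.43, so A_new/A_old = 0.43^(1/0.16) = 0.43^6.25
ln(A_new/A_old) = ln 0.43 / 0.16 = -0.8440 / 0.16 = -5.2748
A_new/A_old = e^-5.2748 ≈ 0.005119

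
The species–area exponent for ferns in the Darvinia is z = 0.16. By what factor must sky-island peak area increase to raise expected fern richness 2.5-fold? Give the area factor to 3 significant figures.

307

(A₂/A₁)^0.16 = 2.5, so A₂/A₁ = 2.5^(1/0.16) = 2.5^6.25
ln(A₂/A₁) = ln 2.5 / 0.16 = 0.9163 / 0.16 = 5.7268
A₂/A₁ = e^5.7268 ≈ 307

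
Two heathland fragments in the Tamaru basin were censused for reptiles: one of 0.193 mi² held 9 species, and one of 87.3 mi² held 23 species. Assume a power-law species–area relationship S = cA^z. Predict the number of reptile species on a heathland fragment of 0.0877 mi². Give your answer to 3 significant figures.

7.97

z = ln(23/9) / ln(87.3/0.193) = 0.9383 / 6.1144 = 0.1535
c = 9 / 0.193^0.1535 = 9 / 0.7769 = 11.58
S₃ = 11.58 × 0.0877^0.1535 = 11.58 × 0.6883 ≈ 7.974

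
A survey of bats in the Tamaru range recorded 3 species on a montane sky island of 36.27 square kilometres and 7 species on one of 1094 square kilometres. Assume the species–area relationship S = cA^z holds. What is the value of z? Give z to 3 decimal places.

Taking logs: ln S = ln c + z ln A, so z = (ln S₂ − ln S₁)/(ln A₂ − ln A₁).
z = ln(7/3) / ln(1094/36.27) = ln(2.333) / ln(30.16) = 0.8473 / 3.4066 = 0.2487

0.249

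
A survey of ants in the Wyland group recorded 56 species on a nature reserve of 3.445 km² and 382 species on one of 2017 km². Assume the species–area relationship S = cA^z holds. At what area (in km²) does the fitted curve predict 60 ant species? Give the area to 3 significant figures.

4.33 km²

z = ln(382/56) / ln(2017/3.445) = 1.9201 / 6.3724 = 0.3013
c = 56 / 3.445^0.3013 = 56 / 1.452 = 38.58
A = (60/38.58)^(1/0.3013) ⇒ ln A = ln(1.555)/0.3013 = 1.4659
A = e^1.4659 ≈ 4.331 km²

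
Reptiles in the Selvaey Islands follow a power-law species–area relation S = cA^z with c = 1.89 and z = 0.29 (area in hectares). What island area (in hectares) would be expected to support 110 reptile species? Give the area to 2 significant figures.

110 = 1.89 × A^0.29  ⇒  A^0.29 = 110/1.89 = 58.2
ln A = ln(58.2) / 0.29 = 4.0639 / 0.29 = 14.0135
A = e^14.0135 ≈ 1218901 hectares

1200000 hectares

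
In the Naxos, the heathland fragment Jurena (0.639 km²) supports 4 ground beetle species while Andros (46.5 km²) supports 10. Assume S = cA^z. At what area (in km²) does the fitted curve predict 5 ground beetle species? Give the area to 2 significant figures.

z = ln(10/4) / ln(46.5/0.639) = 0.9163 / 4.2873 = 0.2137
c = 4 / 0.639^0.2137 = 4 / 0.9087 = 4.402
A = (5/4.402)^(1/0.2137) ⇒ ln A = ln(1.136)/0.2137 = 0.5962
A = e^0.5962 ≈ 1.815 km²

1.8 km²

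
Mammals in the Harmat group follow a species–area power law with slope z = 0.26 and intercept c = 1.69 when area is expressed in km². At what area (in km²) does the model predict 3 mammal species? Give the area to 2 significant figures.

3 = 1.69 × A^0.26  ⇒  A^0.26 = 3/1.69 = 1.775
ln A = ln(1.775) / 0.26 = 0.5739 / 0.26 = 2.2072
A = e^2.2072 ≈ 9.091 km²

9.1 km²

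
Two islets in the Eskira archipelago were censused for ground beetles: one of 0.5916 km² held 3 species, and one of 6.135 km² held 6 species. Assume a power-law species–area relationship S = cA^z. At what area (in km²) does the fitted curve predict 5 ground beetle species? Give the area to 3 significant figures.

3.32 km²

z = ln(6/3) / ln(6.135/0.5916) = 0.6931 / 2.3389 = 0.2964
c = 3 / 0.5916^0.2964 = 3 / 0.8559 = 3.505
A = (5/3.505)^(1/0.2964) ⇒ ln A = ln(1.427)/0.2964 = 1.1988
A = e^1.1988 ≈ 3.316 km²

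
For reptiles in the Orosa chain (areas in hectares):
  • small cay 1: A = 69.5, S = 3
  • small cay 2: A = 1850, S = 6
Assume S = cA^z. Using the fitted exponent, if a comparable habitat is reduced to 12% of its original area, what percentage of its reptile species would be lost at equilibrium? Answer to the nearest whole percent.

36%

z = ln(6/3) / ln(1850/69.5) = 0.6931 / 3.2816 = 0.2112
S_new/S_old = (A_new/A_old)^z = 0.12^0.2112 = exp(0.2112 × -2.1203) = 0.639
Fraction lost = 1 − 0.639 = 0.361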